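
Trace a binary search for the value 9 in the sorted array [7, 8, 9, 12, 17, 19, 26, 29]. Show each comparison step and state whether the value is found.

Binary search for 9 in [7, 8, 9, 12, 17, 19, 26, 29]:

lo=0, hi=7, mid=3, arr[mid]=12 -> 12 > 9, search left half
lo=0, hi=2, mid=1, arr[mid]=8 -> 8 < 9, search right half
lo=2, hi=2, mid=2, arr[mid]=9 -> Found target at index 2!

Binary search finds 9 at index 2 after 3 comparisons. The search repeatedly halves the search space by comparing with the middle element.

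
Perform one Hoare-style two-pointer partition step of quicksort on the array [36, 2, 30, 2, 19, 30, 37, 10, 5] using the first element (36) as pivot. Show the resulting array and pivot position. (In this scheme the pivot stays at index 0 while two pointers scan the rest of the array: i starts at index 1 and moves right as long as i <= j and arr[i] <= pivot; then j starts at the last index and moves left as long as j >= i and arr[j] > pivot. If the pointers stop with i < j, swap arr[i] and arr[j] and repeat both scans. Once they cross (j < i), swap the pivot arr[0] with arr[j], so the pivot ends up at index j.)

Hoare-style two-pointer partition with pivot = 36:

Initial array: [36, 2, 30, 2, 19, 30, 37, 10, 5]

Pointers start at i = 1, j = 8.
i stops at index 6 (arr[6]=37 > 36), j stops at index 8 (arr[8]=5 <= 36): swap arr[6] and arr[8], array becomes [36, 2, 30, 2, 19, 30, 5, 10, 37]
i ends at 8, j ends at 7: the pointers have crossed (j < i), so scanning stops.

Swap pivot arr[0] with arr[7] to place pivot at position 7: [10, 2, 30, 2, 19, 30, 5, 36, 37]
Pivot position: 7

After partitioning with pivot 36, the array becomes [10, 2, 30, 2, 19, 30, 5, 36, 37]. The pivot is placed at index 7. All elements to the left of the pivot are <= 36, and all elements to the right are > 36.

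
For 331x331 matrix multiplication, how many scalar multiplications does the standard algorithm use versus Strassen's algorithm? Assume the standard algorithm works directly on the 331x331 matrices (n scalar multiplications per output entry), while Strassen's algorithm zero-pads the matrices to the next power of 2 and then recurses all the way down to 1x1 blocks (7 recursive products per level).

Matrix multiplication for 331x331 matrices:

Strassen's algorithm requires power-of-2 dimensions. Pad 331x331 to 512x512 (next power of 2).

Standard algorithm: 331^3 = 36264691 multiplications
Strassen's algorithm: 7^(log2(512)) = 7^9 = 40353607 multiplications
Difference: 36264691 - 40353607 = -4088916 (Strassen uses MORE here due to padding overhead — for small or just-over-power-of-2 n, padding can outweigh the per-level savings)

Standard: 36264691 multiplications (331^3). Strassen: 40353607 multiplications (7^9, after padding to 512x512). Strassen reduces 8 recursive multiplications to 7 at each level.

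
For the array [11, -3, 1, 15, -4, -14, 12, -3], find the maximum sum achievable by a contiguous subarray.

Using Kadane's algorithm on [11, -3, 1, 15, -4, -14, 12, -3]:

Scanning through the array:
Position 1 (value -3): max_ending_here = 8, max_so_far = 11
Position 2 (value 1): max_ending_here = 9, max_so_far = 11
Position 3 (value 15): max_ending_here = 24, max_so_far = 24
Position 4 (value -4): max_ending_here = 20, max_so_far = 24
Position 5 (value -14): max_ending_here = 6, max_so_far = 24
Position 6 (value 12): max_ending_here = 18, max_so_far = 24
Position 7 (value -3): max_ending_here = 15, max_so_far = 24

Maximum subarray: [11, -3, 1, 15]
Maximum sum: 24

The maximum subarray is [11, -3, 1, 15] with sum 24. This subarray runs from index 0 to index 3.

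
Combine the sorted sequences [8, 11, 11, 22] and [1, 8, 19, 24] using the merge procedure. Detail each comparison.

Merging process:

Compare 8 vs 1: take 1 from right. Merged: [1]
Compare 8 vs 8: take 8 from left. Merged: [1, 8]
Compare 11 vs 8: take 8 from right. Merged: [1, 8, 8]
Compare 11 vs 19: take 11 from left. Merged: [1, 8, 8, 11]
Compare 11 vs 19: take 11 from left. Merged: [1, 8, 8, 11, 11]
Compare 22 vs 19: take 19 from right. Merged: [1, 8, 8, 11, 11, 19]
Compare 22 vs 24: take 22 from left. Merged: [1, 8, 8, 11, 11, 19, 22]
Append remaining from right: [24]. Merged: [1, 8, 8, 11, 11, 19, 22, 24]

Final merged array: [1, 8, 8, 11, 11, 19, 22, 24]
Total comparisons: 7

The merged array is [1, 8, 8, 11, 11, 19, 22, 24], requiring 7 comparisons. The merge step runs in O(n) time where n is the total number of elements.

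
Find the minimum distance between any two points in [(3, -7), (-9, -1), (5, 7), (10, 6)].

Computing all pairwise distances among 4 points:

d((3, -7), (-9, -1)) = 13.4164
d((3, -7), (5, 7)) = 14.1421
d((3, -7), (10, 6)) = 14.7648
d((-9, -1), (5, 7)) = 16.1245
d((-9, -1), (10, 6)) = 20.2485
d((5, 7), (10, 6)) = 5.099 <-- minimum

Closest pair: (5, 7) and (10, 6) with distance 5.099

The closest pair is (5, 7) and (10, 6) with Euclidean distance 5.099. For 4 points, brute-force pairwise comparison is shown above. For large n, the divide-and-conquer algorithm (sort by x, recurse on halves, check the dividing strip) achieves O(n log n).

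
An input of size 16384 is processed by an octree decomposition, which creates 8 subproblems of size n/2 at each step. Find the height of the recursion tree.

For divide and conquer with division factor 2:

Problem sizes at each level:
Level 0: 16384
Level 1: 8192
Level 2: 4096
Level 3: 2048
Level 4: 1024
Level 5: 512
Level 6: 256
Level 7: 128
Level 8: 64
Level 9: 32
Level 10: 16
Level 11: 8
Level 12: 4
Level 13: 2
Level 14: 1

The root is level 0 and the size-1 base case is level 14 (the tree spans levels 0 through 14, i.e. 15 levels counting the root), so the depth is the number of divisions: log_2(16384) = 14

The recursion tree depth is log_2(16384) = 14. At each level, the problem size is divided by 2, so it takes 14 divisions to reduce to a base case of size 1. The algorithm makes 8 recursive calls at each level.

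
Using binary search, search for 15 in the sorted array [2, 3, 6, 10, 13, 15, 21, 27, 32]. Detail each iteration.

Binary search for 15 in [2, 3, 6, 10, 13, 15, 21, 27, 32]:

lo=0, hi=8, mid=4, arr[mid]=13 -> 13 < 15, search right half
lo=5, hi=8, mid=6, arr[mid]=21 -> 21 > 15, search left half
lo=5, hi=5, mid=5, arr[mid]=15 -> Found target at index 5!

Binary search finds 15 at index 5 after 3 comparisons. The search repeatedly halves the search space by comparing with the middle element.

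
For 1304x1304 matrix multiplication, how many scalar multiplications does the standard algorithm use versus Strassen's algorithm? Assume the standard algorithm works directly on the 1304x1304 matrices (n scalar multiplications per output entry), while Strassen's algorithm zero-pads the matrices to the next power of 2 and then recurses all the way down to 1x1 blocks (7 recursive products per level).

Matrix multiplication for 1304x1304 matrices:

Strassen's algorithm requires power-of-2 dimensions. Pad 1304x1304 to 2048x2048 (next power of 2).

Standard algorithm: 1304^3 = 2217342464 multiplications
Strassen's algorithm: 7^(log2(2048)) = 7^11 = 1977326743 multiplications
Savings: 2217342464 - 1977326743 = 240015721 multiplications

Standard: 2217342464 multiplications (1304^3). Strassen: 1977326743 multiplications (7^11, after padding to 2048x2048). Strassen reduces 8 recursive multiplications to 7 at each level.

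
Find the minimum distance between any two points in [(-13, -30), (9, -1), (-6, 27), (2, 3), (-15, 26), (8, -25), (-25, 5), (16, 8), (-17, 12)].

Computing all pairwise distances among 9 points:

d((-13, -30), (9, -1)) = 36.4005
d((-13, -30), (-6, 27)) = 57.4282
d((-13, -30), (2, 3)) = 36.2491
d((-13, -30), (-15, 26)) = 56.0357
d((-13, -30), (8, -25)) = 21.587
d((-13, -30), (-25, 5)) = 37.0
d((-13, -30), (16, 8)) = 47.8017
d((-13, -30), (-17, 12)) = 42.19
d((9, -1), (-6, 27)) = 31.7648
d((9, -1), (2, 3)) = 8.0623 <-- minimum
d((9, -1), (-15, 26)) = 36.1248
d((9, -1), (8, -25)) = 24.0208
d((9, -1), (-25, 5)) = 34.5254
d((9, -1), (16, 8)) = 11.4018
d((9, -1), (-17, 12)) = 29.0689
d((-6, 27), (2, 3)) = 25.2982
d((-6, 27), (-15, 26)) = 9.0554
d((-6, 27), (8, -25)) = 53.8516
d((-6, 27), (-25, 5)) = 29.0689
d((-6, 27), (16, 8)) = 29.0689
d((-6, 27), (-17, 12)) = 18.6011
d((2, 3), (-15, 26)) = 28.6007
d((2, 3), (8, -25)) = 28.6356
d((2, 3), (-25, 5)) = 27.074
d((2, 3), (16, 8)) = 14.8661
d((2, 3), (-17, 12)) = 21.0238
d((-15, 26), (8, -25)) = 55.9464
d((-15, 26), (-25, 5)) = 23.2594
d((-15, 26), (16, 8)) = 35.8469
d((-15, 26), (-17, 12)) = 14.1421
d((8, -25), (-25, 5)) = 44.5982
d((8, -25), (16, 8)) = 33.9559
d((8, -25), (-17, 12)) = 44.6542
d((-25, 5), (16, 8)) = 41.1096
d((-25, 5), (-17, 12)) = 10.6301
d((16, 8), (-17, 12)) = 33.2415

Closest pair: (9, -1) and (2, 3) with distance 8.0623

The closest pair is (9, -1) and (2, 3) with Euclidean distance 8.0623. For 9 points, brute-force pairwise comparison is shown above. For large n, the divide-and-conquer algorithm (sort by x, recurse on halves, check the dividing strip) achieves O(n log n).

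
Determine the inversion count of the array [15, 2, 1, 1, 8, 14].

Finding inversions in [15, 2, 1, 1, 8, 14]:

(0, 1): arr[0]=15 > arr[1]=2
(0, 2): arr[0]=15 > arr[2]=1
(0, 3): arr[0]=15 > arr[3]=1
(0, 4): arr[0]=15 > arr[4]=8
(0, 5): arr[0]=15 > arr[5]=14
(1, 2): arr[1]=2 > arr[2]=1
(1, 3): arr[1]=2 > arr[3]=1

Total inversions: 7

The array has 7 inversion(s): (0,1), (0,2), (0,3), (0,4), (0,5), (1,2), (1,3). Each pair (i,j) satisfies i < j and arr[i] > arr[j].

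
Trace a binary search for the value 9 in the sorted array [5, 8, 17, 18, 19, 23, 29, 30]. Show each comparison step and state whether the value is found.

Binary search for 9 in [5, 8, 17, 18, 19, 23, 29, 30]:

lo=0, hi=7, mid=3, arr[mid]=18 -> 18 > 9, search left half
lo=0, hi=2, mid=1, arr[mid]=8 -> 8 < 9, search right half
lo=2, hi=2, mid=2, arr[mid]=17 -> 17 > 9, search left half
lo=2 > hi=1, target 9 not found

Binary search determines that 9 is not in the array after 3 comparisons. The search space was exhausted without finding the target.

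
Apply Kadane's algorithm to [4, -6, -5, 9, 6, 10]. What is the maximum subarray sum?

Using Kadane's algorithm on [4, -6, -5, 9, 6, 10]:

Scanning through the array:
Position 1 (value -6): max_ending_here = -2, max_so_far = 4
Position 2 (value -5): max_ending_here = -5, max_so_far = 4
Position 3 (value 9): max_ending_here = 9, max_so_far = 9
Position 4 (value 6): max_ending_here = 15, max_so_far = 15
Position 5 (value 10): max_ending_here = 25, max_so_far = 25

Maximum subarray: [9, 6, 10]
Maximum sum: 25

The maximum subarray is [9, 6, 10] with sum 25. This subarray runs from index 3 to index 5.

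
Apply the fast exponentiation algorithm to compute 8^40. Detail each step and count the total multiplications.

Computing 8^40 by squaring (build up from 8^1; each line after the first costs one multiplication):

8^1 = 8
8^2 = (8^1)^2 = 8^2 = 64
8^4 = (8^2)^2 = 64^2 = 4096
8^5 = 8 * 8^4 = 8 * 4096 = 32768
8^10 = (8^5)^2 = 32768^2 = 1073741824
8^20 = (8^10)^2 = 1073741824^2 = 1152921504606846976
8^40 = (8^20)^2 = 1152921504606846976^2 = 1329227995784915872903807060280344576

Result: 1329227995784915872903807060280344576
Multiplications needed: 6 (6 lines after 8^1)

8^40 = 1329227995784915872903807060280344576. Using exponentiation by squaring, this requires 6 multiplications. The key idea: if the exponent is even, square the half-power; if odd, multiply by the base once.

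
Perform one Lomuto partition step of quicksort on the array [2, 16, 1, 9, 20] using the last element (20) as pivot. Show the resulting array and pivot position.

Lomuto partition with pivot = 20:

Initial array: [2, 16, 1, 9, 20]

arr[0]=2 <= 20: swap with position 0, array becomes [2, 16, 1, 9, 20]
arr[1]=16 <= 20: swap with position 1, array becomes [2, 16, 1, 9, 20]
arr[2]=1 <= 20: swap with position 2, array becomes [2, 16, 1, 9, 20]
arr[3]=9 <= 20: swap with position 3, array becomes [2, 16, 1, 9, 20]

Place pivot at position 4: [2, 16, 1, 9, 20]
Pivot position: 4

After partitioning with pivot 20, the array becomes [2, 16, 1, 9, 20]. The pivot is placed at index 4. All elements to the left of the pivot are <= 20, and all elements to the right are > 20.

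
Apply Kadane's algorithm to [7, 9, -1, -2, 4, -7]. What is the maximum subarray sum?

Using Kadane's algorithm on [7, 9, -1, -2, 4, -7]:

Scanning through the array:
Position 1 (value 9): max_ending_here = 16, max_so_far = 16
Position 2 (value -1): max_ending_here = 15, max_so_far = 16
Position 3 (value -2): max_ending_here = 13, max_so_far = 16
Position 4 (value 4): max_ending_here = 17, max_so_far = 17
Position 5 (value -7): max_ending_here = 10, max_so_far = 17

Maximum subarray: [7, 9, -1, -2, 4]
Maximum sum: 17

The maximum subarray is [7, 9, -1, -2, 4] with sum 17. This subarray runs from index 0 to index 4.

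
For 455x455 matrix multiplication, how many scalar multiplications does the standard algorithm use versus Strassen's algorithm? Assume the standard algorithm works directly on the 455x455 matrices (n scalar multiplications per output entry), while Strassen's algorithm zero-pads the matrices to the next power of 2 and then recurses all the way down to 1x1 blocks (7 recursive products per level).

Matrix multiplication for 455x455 matrices:

Strassen's algorithm requires power-of-2 dimensions. Pad 455x455 to 512x512 (next power of 2).

Standard algorithm: 455^3 = 94196375 multiplications
Strassen's algorithm: 7^(log2(512)) = 7^9 = 40353607 multiplications
Savings: 94196375 - 40353607 = 53842768 multiplications

Standard: 94196375 multiplications (455^3). Strassen: 40353607 multiplications (7^9, after padding to 512x512). Strassen reduces 8 recursive multiplications to 7 at each level.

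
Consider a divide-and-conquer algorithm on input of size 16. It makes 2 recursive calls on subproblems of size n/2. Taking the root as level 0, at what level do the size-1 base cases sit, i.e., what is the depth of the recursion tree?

For divide and conquer with division factor 2:

Problem sizes at each level:
Level 0: 16
Level 1: 8
Level 2: 4
Level 3: 2
Level 4: 1

The root is level 0 and the size-1 base case is level 4 (the tree spans levels 0 through 4, i.e. 5 levels counting the root), so the depth is the number of divisions: log_2(16) = 4

The recursion tree depth is log_2(16) = 4. At each level, the problem size is divided by 2, so it takes 4 divisions to reduce to a base case of size 1. The algorithm makes 2 recursive calls at each level.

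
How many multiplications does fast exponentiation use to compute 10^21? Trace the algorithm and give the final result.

Computing 10^21 by squaring (build up from 10^1; each line after the first costs one multiplication):

10^1 = 10
10^2 = (10^1)^2 = 10^2 = 100
10^4 = (10^2)^2 = 100^2 = 10000
10^5 = 10 * 10^4 = 10 * 10000 = 100000
10^10 = (10^5)^2 = 100000^2 = 10000000000
10^20 = (10^10)^2 = 10000000000^2 = 100000000000000000000
10^21 = 10 * 10^20 = 10 * 100000000000000000000 = 1000000000000000000000

Result: 1000000000000000000000
Multiplications needed: 6 (6 lines after 10^1)

10^21 = 1000000000000000000000. Using exponentiation by squaring, this requires 6 multiplications. The key idea: if the exponent is even, square the half-power; if odd, multiply by the base once.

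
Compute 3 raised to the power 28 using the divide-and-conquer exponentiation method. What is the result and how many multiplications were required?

Computing 3^28 by squaring (build up from 3^1; each line after the first costs one multiplication):

3^1 = 3
3^2 = (3^1)^2 = 3^2 = 9
3^3 = 3 * 3^2 = 3 * 9 = 27
3^6 = (3^3)^2 = 27^2 = 729
3^7 = 3 * 3^6 = 3 * 729 = 2187
3^14 = (3^7)^2 = 2187^2 = 4782969
3^28 = (3^14)^2 = 4782969^2 = 22876792454961

Result: 22876792454961
Multiplications needed: 6 (6 lines after 3^1)

3^28 = 22876792454961. Using exponentiation by squaring, this requires 6 multiplications. The key idea: if the exponent is even, square the half-power; if odd, multiply by the base once.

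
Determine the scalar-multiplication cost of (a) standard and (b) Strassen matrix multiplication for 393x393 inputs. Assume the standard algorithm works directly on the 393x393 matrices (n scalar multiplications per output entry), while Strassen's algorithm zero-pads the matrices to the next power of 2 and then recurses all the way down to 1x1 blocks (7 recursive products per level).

Matrix multiplication for 393x393 matrices:

Strassen's algorithm requires power-of-2 dimensions. Pad 393x393 to 512x512 (next power of 2).

Standard algorithm: 393^3 = 60698457 multiplications
Strassen's algorithm: 7^(log2(512)) = 7^9 = 40353607 multiplications
Savings: 60698457 - 40353607 = 20344850 multiplications

Standard: 60698457 multiplications (393^3). Strassen: 40353607 multiplications (7^9, after padding to 512x512). Strassen reduces 8 recursive multiplications to 7 at each level.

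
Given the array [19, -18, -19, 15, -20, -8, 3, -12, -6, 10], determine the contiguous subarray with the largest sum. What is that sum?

Using Kadane's algorithm on [19, -18, -19, 15, -20, -8, 3, -12, -6, 10]:

Scanning through the array:
Position 1 (value -18): max_ending_here = 1, max_so_far = 19
Position 2 (value -19): max_ending_here = -18, max_so_far = 19
Position 3 (value 15): max_ending_here = 15, max_so_far = 19
Position 4 (value -20): max_ending_here = -5, max_so_far = 19
Position 5 (value -8): max_ending_here = -8, max_so_far = 19
Position 6 (value 3): max_ending_here = 3, max_so_far = 19
Position 7 (value -12): max_ending_here = -9, max_so_far = 19
Position 8 (value -6): max_ending_here = -6, max_so_far = 19
Position 9 (value 10): max_ending_here = 10, max_so_far = 19

Maximum subarray: [19]
Maximum sum: 19

The maximum subarray is [19] with sum 19. This subarray runs from index 0 to index 0.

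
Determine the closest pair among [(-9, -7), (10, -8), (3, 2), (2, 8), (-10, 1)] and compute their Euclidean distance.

Computing all pairwise distances among 5 points:

d((-9, -7), (10, -8)) = 19.0263
d((-9, -7), (3, 2)) = 15.0
d((-9, -7), (2, 8)) = 18.6011
d((-9, -7), (-10, 1)) = 8.0623
d((10, -8), (3, 2)) = 12.2066
d((10, -8), (2, 8)) = 17.8885
d((10, -8), (-10, 1)) = 21.9317
d((3, 2), (2, 8)) = 6.0828 <-- minimum
d((3, 2), (-10, 1)) = 13.0384
d((2, 8), (-10, 1)) = 13.8924

Closest pair: (3, 2) and (2, 8) with distance 6.0828

The closest pair is (3, 2) and (2, 8) with Euclidean distance 6.0828. For 5 points, brute-force pairwise comparison is shown above. For large n, the divide-and-conquer algorithm (sort by x, recurse on halves, check the dividing strip) achieves O(n log n).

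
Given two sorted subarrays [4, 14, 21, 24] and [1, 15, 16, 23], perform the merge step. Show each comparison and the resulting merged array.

Merging process:

Compare 4 vs 1: take 1 from right. Merged: [1]
Compare 4 vs 15: take 4 from left. Merged: [1, 4]
Compare 14 vs 15: take 14 from left. Merged: [1, 4, 14]
Compare 21 vs 15: take 15 from right. Merged: [1, 4, 14, 15]
Compare 21 vs 16: take 16 from right. Merged: [1, 4, 14, 15, 16]
Compare 21 vs 23: take 21 from left. Merged: [1, 4, 14, 15, 16, 21]
Compare 24 vs 23: take 23 from right. Merged: [1, 4, 14, 15, 16, 21, 23]
Append remaining from left: [24]. Merged: [1, 4, 14, 15, 16, 21, 23, 24]

Final merged array: [1, 4, 14, 15, 16, 21, 23, 24]
Total comparisons: 7

The merged array is [1, 4, 14, 15, 16, 21, 23, 24], requiring 7 comparisons. The merge step runs in O(n) time where n is the total number of elements.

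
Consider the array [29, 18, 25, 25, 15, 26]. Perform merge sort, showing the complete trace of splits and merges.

Merge sort trace:

Split: [29, 18, 25, 25, 15, 26] -> [29, 18, 25] and [25, 15, 26]
  Split: [29, 18, 25] -> [29] and [18, 25]
    Split: [18, 25] -> [18] and [25]
    Merge: [18] + [25] -> [18, 25]
  Merge: [29] + [18, 25] -> [18, 25, 29]
  Split: [25, 15, 26] -> [25] and [15, 26]
    Split: [15, 26] -> [15] and [26]
    Merge: [15] + [26] -> [15, 26]
  Merge: [25] + [15, 26] -> [15, 25, 26]
Merge: [18, 25, 29] + [15, 25, 26] -> [15, 18, 25, 25, 26, 29]

Final sorted array: [15, 18, 25, 25, 26, 29]

The merge sort proceeds by recursively splitting the array and merging sorted halves.
After all merges, the sorted array is [15, 18, 25, 25, 26, 29].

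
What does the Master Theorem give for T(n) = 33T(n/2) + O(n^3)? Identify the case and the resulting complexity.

Master Theorem for T(n) = 33T(n/2) + O(n^3):

a = 33, b = 2, c = 3
log_b(a) = log_2(33) = 5.0444

Case 1: c = 3 < log_2(33) = 5.0444
T(n) = O(n^(log_2 33))

For T(n) = 33T(n/2) + O(n^3): log_2(33) = 5.0444. This is Case 1 of the Master Theorem (c < log_b(a), work dominated by leaves), giving O(n^(log_2 33)).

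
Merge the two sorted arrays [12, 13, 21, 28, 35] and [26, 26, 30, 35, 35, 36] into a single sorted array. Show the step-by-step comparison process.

Merging process:

Compare 12 vs 26: take 12 from left. Merged: [12]
Compare 13 vs 26: take 13 from left. Merged: [12, 13]
Compare 21 vs 26: take 21 from left. Merged: [12, 13, 21]
Compare 28 vs 26: take 26 from right. Merged: [12, 13, 21, 26]
Compare 28 vs 26: take 26 from right. Merged: [12, 13, 21, 26, 26]
Compare 28 vs 30: take 28 from left. Merged: [12, 13, 21, 26, 26, 28]
Compare 35 vs 30: take 30 from right. Merged: [12, 13, 21, 26, 26, 28, 30]
Compare 35 vs 35: take 35 from left. Merged: [12, 13, 21, 26, 26, 28, 30, 35]
Append remaining from right: [35, 35, 36]. Merged: [12, 13, 21, 26, 26, 28, 30, 35, 35, 35, 36]

Final merged array: [12, 13, 21, 26, 26, 28, 30, 35, 35, 35, 36]
Total comparisons: 8

The merged array is [12, 13, 21, 26, 26, 28, 30, 35, 35, 35, 36], requiring 8 comparisons. The merge step runs in O(n) time where n is the total number of elements.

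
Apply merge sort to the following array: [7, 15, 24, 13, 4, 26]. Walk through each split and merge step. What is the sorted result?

Merge sort trace:

Split: [7, 15, 24, 13, 4, 26] -> [7, 15, 24] and [13, 4, 26]
  Split: [7, 15, 24] -> [7] and [15, 24]
    Split: [15, 24] -> [15] and [24]
    Merge: [15] + [24] -> [15, 24]
  Merge: [7] + [15, 24] -> [7, 15, 24]
  Split: [13, 4, 26] -> [13] and [4, 26]
    Split: [4, 26] -> [4] and [26]
    Merge: [4] + [26] -> [4, 26]
  Merge: [13] + [4, 26] -> [4, 13, 26]
Merge: [7, 15, 24] + [4, 13, 26] -> [4, 7, 13, 15, 24, 26]

Final sorted array: [4, 7, 13, 15, 24, 26]

The merge sort proceeds by recursively splitting the array and merging sorted halves.
After all merges, the sorted array is [4, 7, 13, 15, 24, 26].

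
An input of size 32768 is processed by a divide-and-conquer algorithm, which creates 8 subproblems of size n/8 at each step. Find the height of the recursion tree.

For divide and conquer with division factor 8:

Problem sizes at each level:
Level 0: 32768
Level 1: 4096
Level 2: 512
Level 3: 64
Level 4: 8
Level 5: 1

The root is level 0 and the size-1 base case is level 5 (the tree spans levels 0 through 5, i.e. 6 levels counting the root), so the depth is the number of divisions: log_8(32768) = 5

The recursion tree depth is log_8(32768) = 5. At each level, the problem size is divided by 8, so it takes 5 divisions to reduce to a base case of size 1. The algorithm makes 8 recursive calls at each level.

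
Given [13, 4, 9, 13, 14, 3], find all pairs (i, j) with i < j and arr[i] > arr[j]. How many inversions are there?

Finding inversions in [13, 4, 9, 13, 14, 3]:

(0, 1): arr[0]=13 > arr[1]=4
(0, 2): arr[0]=13 > arr[2]=9
(0, 5): arr[0]=13 > arr[5]=3
(1, 5): arr[1]=4 > arr[5]=3
(2, 5): arr[2]=9 > arr[5]=3
(3, 5): arr[3]=13 > arr[5]=3
(4, 5): arr[4]=14 > arr[5]=3

Total inversions: 7

The array has 7 inversion(s): (0,1), (0,2), (0,5), (1,5), (2,5), (3,5), (4,5). Each pair (i,j) satisfies i < j and arr[i] > arr[j].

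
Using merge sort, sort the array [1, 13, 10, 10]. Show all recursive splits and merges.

Merge sort trace:

Split: [1, 13, 10, 10] -> [1, 13] and [10, 10]
  Split: [1, 13] -> [1] and [13]
  Merge: [1] + [13] -> [1, 13]
  Split: [10, 10] -> [10] and [10]
  Merge: [10] + [10] -> [10, 10]
Merge: [1, 13] + [10, 10] -> [1, 10, 10, 13]

Final sorted array: [1, 10, 10, 13]

The merge sort proceeds by recursively splitting the array and merging sorted halves.
After all merges, the sorted array is [1, 10, 10, 13].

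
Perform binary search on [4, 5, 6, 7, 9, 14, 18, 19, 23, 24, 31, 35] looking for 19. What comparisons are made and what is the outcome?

Binary search for 19 in [4, 5, 6, 7, 9, 14, 18, 19, 23, 24, 31, 35]:

lo=0, hi=11, mid=5, arr[mid]=14 -> 14 < 19, search right half
lo=6, hi=11, mid=8, arr[mid]=23 -> 23 > 19, search left half
lo=6, hi=7, mid=6, arr[mid]=18 -> 18 < 19, search right half
lo=7, hi=7, mid=7, arr[mid]=19 -> Found target at index 7!

Binary search finds 19 at index 7 after 4 comparisons. The search repeatedly halves the search space by comparing with the middle element.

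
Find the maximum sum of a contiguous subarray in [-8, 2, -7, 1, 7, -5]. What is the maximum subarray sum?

Using Kadane's algorithm on [-8, 2, -7, 1, 7, -5]:

Scanning through the array:
Position 1 (value 2): max_ending_here = 2, max_so_far = 2
Position 2 (value -7): max_ending_here = -5, max_so_far = 2
Position 3 (value 1): max_ending_here = 1, max_so_far = 2
Position 4 (value 7): max_ending_here = 8, max_so_far = 8
Position 5 (value -5): max_ending_here = 3, max_so_far = 8

Maximum subarray: [1, 7]
Maximum sum: 8

The maximum subarray is [1, 7] with sum 8. This subarray runs from index 3 to index 4.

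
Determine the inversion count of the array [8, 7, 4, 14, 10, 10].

Finding inversions in [8, 7, 4, 14, 10, 10]:

(0, 1): arr[0]=8 > arr[1]=7
(0, 2): arr[0]=8 > arr[2]=4
(1, 2): arr[1]=7 > arr[2]=4
(3, 4): arr[3]=14 > arr[4]=10
(3, 5): arr[3]=14 > arr[5]=10

Total inversions: 5

The array has 5 inversion(s): (0,1), (0,2), (1,2), (3,4), (3,5). Each pair (i,j) satisfies i < j and arr[i] > arr[j].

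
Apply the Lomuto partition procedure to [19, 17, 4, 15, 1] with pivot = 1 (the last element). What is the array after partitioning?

Lomuto partition with pivot = 1:

Initial array: [19, 17, 4, 15, 1]

arr[0]=19 > 1: no swap
arr[1]=17 > 1: no swap
arr[2]=4 > 1: no swap
arr[3]=15 > 1: no swap

Place pivot at position 0: [1, 17, 4, 15, 19]
Pivot position: 0

After partitioning with pivot 1, the array becomes [1, 17, 4, 15, 19]. The pivot is placed at index 0. All elements to the left of the pivot are <= 1, and all elements to the right are > 1.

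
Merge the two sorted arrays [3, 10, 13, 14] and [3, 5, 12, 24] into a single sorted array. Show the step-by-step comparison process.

Merging process:

Compare 3 vs 3: take 3 from left. Merged: [3]
Compare 10 vs 3: take 3 from right. Merged: [3, 3]
Compare 10 vs 5: take 5 from right. Merged: [3, 3, 5]
Compare 10 vs 12: take 10 from left. Merged: [3, 3, 5, 10]
Compare 13 vs 12: take 12 from right. Merged: [3, 3, 5, 10, 12]
Compare 13 vs 24: take 13 from left. Merged: [3, 3, 5, 10, 12, 13]
Compare 14 vs 24: take 14 from left. Merged: [3, 3, 5, 10, 12, 13, 14]
Append remaining from right: [24]. Merged: [3, 3, 5, 10, 12, 13, 14, 24]

Final merged array: [3, 3, 5, 10, 12, 13, 14, 24]
Total comparisons: 7

The merged array is [3, 3, 5, 10, 12, 13, 14, 24], requiring 7 comparisons. The merge step runs in O(n) time where n is the total number of elements.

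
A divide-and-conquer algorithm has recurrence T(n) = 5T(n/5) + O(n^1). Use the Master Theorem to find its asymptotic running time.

Master Theorem for T(n) = 5T(n/5) + O(n^1):

a = 5, b = 5, c = 1
log_b(a) = log_5(5) = 1.0000

Case 2: c = 1 = log_5(5) = 1.0000
T(n) = O(n^1 log n) = O(n log n)

For T(n) = 5T(n/5) + O(n^1): log_5(5) = 1.0000. This is Case 2 of the Master Theorem (c = log_b(a), equal work at all levels), giving O(n log n).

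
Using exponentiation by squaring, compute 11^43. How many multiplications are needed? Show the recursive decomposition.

Computing 11^43 by squaring (build up from 11^1; each line after the first costs one multiplication):

11^1 = 11
11^2 = (11^1)^2 = 11^2 = 121
11^4 = (11^2)^2 = 121^2 = 14641
11^5 = 11 * 11^4 = 11 * 14641 = 161051
11^10 = (11^5)^2 = 161051^2 = 25937424601
11^20 = (11^10)^2 = 25937424601^2 = 672749994932560009201
11^21 = 11 * 11^20 = 11 * 672749994932560009201 = 7400249944258160101211
11^42 = (11^21)^2 = 7400249944258160101211^2 = 54763699237492901685126120802225273763666521
11^43 = 11 * 11^42 = 11 * 54763699237492901685126120802225273763666521 = 602400691612421918536387328824478011400331731

Result: 602400691612421918536387328824478011400331731
Multiplications needed: 8 (8 lines after 11^1)

11^43 = 602400691612421918536387328824478011400331731. Using exponentiation by squaring, this requires 8 multiplications. The key idea: if the exponent is even, square the half-power; if odd, multiply by the base once.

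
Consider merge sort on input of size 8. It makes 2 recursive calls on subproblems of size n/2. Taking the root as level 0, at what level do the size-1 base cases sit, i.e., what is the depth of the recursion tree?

For divide and conquer with division factor 2:

Problem sizes at each level:
Level 0: 8
Level 1: 4
Level 2: 2
Level 3: 1

The root is level 0 and the size-1 base case is level 3 (the tree spans levels 0 through 3, i.e. 4 levels counting the root), so the depth is the number of divisions: log_2(8) = 3

The recursion tree depth is log_2(8) = 3. At each level, the problem size is divided by 2, so it takes 3 divisions to reduce to a base case of size 1. The algorithm makes 2 recursive calls at each level.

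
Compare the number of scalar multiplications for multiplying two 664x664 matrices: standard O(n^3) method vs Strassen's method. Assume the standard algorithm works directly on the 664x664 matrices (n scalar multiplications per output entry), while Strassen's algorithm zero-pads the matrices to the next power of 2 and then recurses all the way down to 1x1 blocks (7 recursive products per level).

Matrix multiplication for 664x664 matrices:

Strassen's algorithm requires power-of-2 dimensions. Pad 664x664 to 1024x1024 (next power of 2).

Standard algorithm: 664^3 = 292754944 multiplications
Strassen's algorithm: 7^(log2(1024)) = 7^10 = 282475249 multiplications
Savings: 292754944 - 282475249 = 10279695 multiplications

Standard: 292754944 multiplications (664^3). Strassen: 282475249 multiplications (7^10, after padding to 1024x1024). Strassen reduces 8 recursive multiplications to 7 at each level.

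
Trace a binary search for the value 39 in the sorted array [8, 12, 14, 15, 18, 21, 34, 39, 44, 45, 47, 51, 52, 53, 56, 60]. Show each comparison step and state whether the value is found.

Binary search for 39 in [8, 12, 14, 15, 18, 21, 34, 39, 44, 45, 47, 51, 52, 53, 56, 60]:

lo=0, hi=15, mid=7, arr[mid]=39 -> Found target at index 7!

Binary search finds 39 at index 7 after 1 comparisons. The search repeatedly halves the search space by comparing with the middle element.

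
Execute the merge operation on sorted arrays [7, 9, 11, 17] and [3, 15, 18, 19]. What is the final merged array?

Merging process:

Compare 7 vs 3: take 3 from right. Merged: [3]
Compare 7 vs 15: take 7 from left. Merged: [3, 7]
Compare 9 vs 15: take 9 from left. Merged: [3, 7, 9]
Compare 11 vs 15: take 11 from left. Merged: [3, 7, 9, 11]
Compare 17 vs 15: take 15 from right. Merged: [3, 7, 9, 11, 15]
Compare 17 vs 18: take 17 from left. Merged: [3, 7, 9, 11, 15, 17]
Append remaining from right: [18, 19]. Merged: [3, 7, 9, 11, 15, 17, 18, 19]

Final merged array: [3, 7, 9, 11, 15, 17, 18, 19]
Total comparisons: 6

The merged array is [3, 7, 9, 11, 15, 17, 18, 19], requiring 6 comparisons. The merge step runs in O(n) time where n is the total number of elements.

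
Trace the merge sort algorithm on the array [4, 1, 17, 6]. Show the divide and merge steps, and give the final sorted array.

Merge sort trace:

Split: [4, 1, 17, 6] -> [4, 1] and [17, 6]
  Split: [4, 1] -> [4] and [1]
  Merge: [4] + [1] -> [1, 4]
  Split: [17, 6] -> [17] and [6]
  Merge: [17] + [6] -> [6, 17]
Merge: [1, 4] + [6, 17] -> [1, 4, 6, 17]

Final sorted array: [1, 4, 6, 17]

The merge sort proceeds by recursively splitting the array and merging sorted halves.
After all merges, the sorted array is [1, 4, 6, 17].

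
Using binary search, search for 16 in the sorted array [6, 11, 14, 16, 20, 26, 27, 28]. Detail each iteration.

Binary search for 16 in [6, 11, 14, 16, 20, 26, 27, 28]:

lo=0, hi=7, mid=3, arr[mid]=16 -> Found target at index 3!

Binary search finds 16 at index 3 after 1 comparisons. The search repeatedly halves the search space by comparing with the middle element.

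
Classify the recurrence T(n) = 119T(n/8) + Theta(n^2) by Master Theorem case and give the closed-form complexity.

Master Theorem for T(n) = 119T(n/8) + O(n^2):

a = 119, b = 8, c = 2
log_b(a) = log_8(119) = 2.2983

Case 1: c = 2 < log_8(119) = 2.2983
T(n) = O(n^(log_8 119))

For T(n) = 119T(n/8) + O(n^2): log_8(119) = 2.2983. This is Case 1 of the Master Theorem (c < log_b(a), work dominated by leaves), giving O(n^(log_8 119)).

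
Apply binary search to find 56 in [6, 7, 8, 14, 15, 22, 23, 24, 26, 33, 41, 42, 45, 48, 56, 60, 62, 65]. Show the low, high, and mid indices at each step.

Binary search for 56 in [6, 7, 8, 14, 15, 22, 23, 24, 26, 33, 41, 42, 45, 48, 56, 60, 62, 65]:

lo=0, hi=17, mid=8, arr[mid]=26 -> 26 < 56, search right half
lo=9, hi=17, mid=13, arr[mid]=48 -> 48 < 56, search right half
lo=14, hi=17, mid=15, arr[mid]=60 -> 60 > 56, search left half
lo=14, hi=14, mid=14, arr[mid]=56 -> Found target at index 14!

Binary search finds 56 at index 14 after 4 comparisons. The search repeatedly halves the search space by comparing with the middle element.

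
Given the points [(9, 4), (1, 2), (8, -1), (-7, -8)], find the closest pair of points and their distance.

Computing all pairwise distances among 4 points:

d((9, 4), (1, 2)) = 8.2462
d((9, 4), (8, -1)) = 5.099 <-- minimum
d((9, 4), (-7, -8)) = 20.0
d((1, 2), (8, -1)) = 7.6158
d((1, 2), (-7, -8)) = 12.8062
d((8, -1), (-7, -8)) = 16.5529

Closest pair: (9, 4) and (8, -1) with distance 5.099

The closest pair is (9, 4) and (8, -1) with Euclidean distance 5.099. For 4 points, brute-force pairwise comparison is shown above. For large n, the divide-and-conquer algorithm (sort by x, recurse on halves, check the dividing strip) achieves O(n log n).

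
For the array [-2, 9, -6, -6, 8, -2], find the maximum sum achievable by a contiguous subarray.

Using Kadane's algorithm on [-2, 9, -6, -6, 8, -2]:

Scanning through the array:
Position 1 (value 9): max_ending_here = 9, max_so_far = 9
Position 2 (value -6): max_ending_here = 3, max_so_far = 9
Position 3 (value -6): max_ending_here = -3, max_so_far = 9
Position 4 (value 8): max_ending_here = 8, max_so_far = 9
Position 5 (value -2): max_ending_here = 6, max_so_far = 9

Maximum subarray: [9]
Maximum sum: 9

The maximum subarray is [9] with sum 9. This subarray runs from index 1 to index 1.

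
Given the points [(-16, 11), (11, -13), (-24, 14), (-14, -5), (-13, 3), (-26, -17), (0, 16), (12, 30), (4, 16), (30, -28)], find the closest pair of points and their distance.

Computing all pairwise distances among 10 points:

d((-16, 11), (11, -13)) = 36.1248
d((-16, 11), (-24, 14)) = 8.544
d((-16, 11), (-14, -5)) = 16.1245
d((-16, 11), (-13, 3)) = 8.544
d((-16, 11), (-26, -17)) = 29.7321
d((-16, 11), (0, 16)) = 16.7631
d((-16, 11), (12, 30)) = 33.8378
d((-16, 11), (4, 16)) = 20.6155
d((-16, 11), (30, -28)) = 60.3075
d((11, -13), (-24, 14)) = 44.2041
d((11, -13), (-14, -5)) = 26.2488
d((11, -13), (-13, 3)) = 28.8444
d((11, -13), (-26, -17)) = 37.2156
d((11, -13), (0, 16)) = 31.0161
d((11, -13), (12, 30)) = 43.0116
d((11, -13), (4, 16)) = 29.8329
d((11, -13), (30, -28)) = 24.2074
d((-24, 14), (-14, -5)) = 21.4709
d((-24, 14), (-13, 3)) = 15.5563
d((-24, 14), (-26, -17)) = 31.0644
d((-24, 14), (0, 16)) = 24.0832
d((-24, 14), (12, 30)) = 39.3954
d((-24, 14), (4, 16)) = 28.0713
d((-24, 14), (30, -28)) = 68.4105
d((-14, -5), (-13, 3)) = 8.0623
d((-14, -5), (-26, -17)) = 16.9706
d((-14, -5), (0, 16)) = 25.2389
d((-14, -5), (12, 30)) = 43.6005
d((-14, -5), (4, 16)) = 27.6586
d((-14, -5), (30, -28)) = 49.6488
d((-13, 3), (-26, -17)) = 23.8537
d((-13, 3), (0, 16)) = 18.3848
d((-13, 3), (12, 30)) = 36.7967
d((-13, 3), (4, 16)) = 21.4009
d((-13, 3), (30, -28)) = 53.0094
d((-26, -17), (0, 16)) = 42.0119
d((-26, -17), (12, 30)) = 60.4401
d((-26, -17), (4, 16)) = 44.5982
d((-26, -17), (30, -28)) = 57.0701
d((0, 16), (12, 30)) = 18.4391
d((0, 16), (4, 16)) = 4.0 <-- minimum
d((0, 16), (30, -28)) = 53.2541
d((12, 30), (4, 16)) = 16.1245
d((12, 30), (30, -28)) = 60.7289
d((4, 16), (30, -28)) = 51.1077

Closest pair: (0, 16) and (4, 16) with distance 4.0

The closest pair is (0, 16) and (4, 16) with Euclidean distance 4.0. For 10 points, brute-force pairwise comparison is shown above. For large n, the divide-and-conquer algorithm (sort by x, recurse on halves, check the dividing strip) achieves O(n log n).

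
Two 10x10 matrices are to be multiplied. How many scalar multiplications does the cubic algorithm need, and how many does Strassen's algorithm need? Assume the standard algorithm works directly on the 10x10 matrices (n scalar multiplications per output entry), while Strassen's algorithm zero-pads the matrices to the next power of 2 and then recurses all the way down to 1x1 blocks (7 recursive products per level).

Matrix multiplication for 10x10 matrices:

Strassen's algorithm requires power-of-2 dimensions. Pad 10x10 to 16x16 (next power of 2).

Standard algorithm: 10^3 = 1000 multiplications
Strassen's algorithm: 7^(log2(16)) = 7^4 = 2401 multiplications
Difference: 1000 - 2401 = -1401 (Strassen uses MORE here due to padding overhead — for small or just-over-power-of-2 n, padding can outweigh the per-level savings)

Standard: 1000 multiplications (10^3). Strassen: 2401 multiplications (7^4, after padding to 16x16). Strassen reduces 8 recursive multiplications to 7 at each level.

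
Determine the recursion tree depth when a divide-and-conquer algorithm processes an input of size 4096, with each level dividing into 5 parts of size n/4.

For divide and conquer with division factor 4:

Problem sizes at each level:
Level 0: 4096
Level 1: 1024
Level 2: 256
Level 3: 64
Level 4: 16
Level 5: 4
Level 6: 1

The root is level 0 and the size-1 base case is level 6 (the tree spans levels 0 through 6, i.e. 7 levels counting the root), so the depth is the number of divisions: log_4(4096) = 6

The recursion tree depth is log_4(4096) = 6. At each level, the problem size is divided by 4, so it takes 6 divisions to reduce to a base case of size 1. The algorithm makes 5 recursive calls at each level.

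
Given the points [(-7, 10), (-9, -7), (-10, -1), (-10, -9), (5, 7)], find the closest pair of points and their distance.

Computing all pairwise distances among 5 points:

d((-7, 10), (-9, -7)) = 17.1172
d((-7, 10), (-10, -1)) = 11.4018
d((-7, 10), (-10, -9)) = 19.2354
d((-7, 10), (5, 7)) = 12.3693
d((-9, -7), (-10, -1)) = 6.0828
d((-9, -7), (-10, -9)) = 2.2361 <-- minimum
d((-9, -7), (5, 7)) = 19.799
d((-10, -1), (-10, -9)) = 8.0
d((-10, -1), (5, 7)) = 17.0
d((-10, -9), (5, 7)) = 21.9317

Closest pair: (-9, -7) and (-10, -9) with distance 2.2361

The closest pair is (-9, -7) and (-10, -9) with Euclidean distance 2.2361. For 5 points, brute-force pairwise comparison is shown above. For large n, the divide-and-conquer algorithm (sort by x, recurse on halves, check the dividing strip) achieves O(n log n).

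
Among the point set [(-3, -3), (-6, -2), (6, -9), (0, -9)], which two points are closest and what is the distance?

Computing all pairwise distances among 4 points:

d((-3, -3), (-6, -2)) = 3.1623 <-- minimum
d((-3, -3), (6, -9)) = 10.8167
d((-3, -3), (0, -9)) = 6.7082
d((-6, -2), (6, -9)) = 13.8924
d((-6, -2), (0, -9)) = 9.2195
d((6, -9), (0, -9)) = 6.0

Closest pair: (-3, -3) and (-6, -2) with distance 3.1623

The closest pair is (-3, -3) and (-6, -2) with Euclidean distance 3.1623. For 4 points, brute-force pairwise comparison is shown above. For large n, the divide-and-conquer algorithm (sort by x, recurse on halves, check the dividing strip) achieves O(n log n).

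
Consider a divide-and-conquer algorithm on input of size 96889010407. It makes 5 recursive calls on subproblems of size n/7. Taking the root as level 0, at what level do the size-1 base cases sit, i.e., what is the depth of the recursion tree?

For divide and conquer with division factor 7:

Problem sizes at each level:
Level 0: 96889010407
Level 1: 13841287201
Level 2: 1977326743
Level 3: 282475249
Level 4: 40353607
Level 5: 5764801
Level 6: 823543
Level 7: 117649
Level 8: 16807
Level 9: 2401
Level 10: 343
Level 11: 49
Level 12: 7
Level 13: 1

The root is level 0 and the size-1 base case is level 13 (the tree spans levels 0 through 13, i.e. 14 levels counting the root), so the depth is the number of divisions: log_7(96889010407) = 13

The recursion tree depth is log_7(96889010407) = 13. At each level, the problem size is divided by 7, so it takes 13 divisions to reduce to a base case of size 1. The algorithm makes 5 recursive calls at each level.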